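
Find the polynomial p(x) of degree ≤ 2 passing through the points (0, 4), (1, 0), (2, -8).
-2*x**2 - 2*x + 4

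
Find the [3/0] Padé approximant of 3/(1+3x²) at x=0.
3 - 9*x**2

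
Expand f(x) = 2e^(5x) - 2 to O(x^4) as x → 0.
10*x + 25*x**2 + 125*x**3/3 + O(x**4)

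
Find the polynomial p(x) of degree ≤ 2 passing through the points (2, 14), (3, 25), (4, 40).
2*x**2 + x + 4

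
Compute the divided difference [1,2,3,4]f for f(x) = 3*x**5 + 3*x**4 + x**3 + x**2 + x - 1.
226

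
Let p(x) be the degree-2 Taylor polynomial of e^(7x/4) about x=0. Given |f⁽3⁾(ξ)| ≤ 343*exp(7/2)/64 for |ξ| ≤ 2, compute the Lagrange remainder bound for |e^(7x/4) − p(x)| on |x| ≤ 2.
343*exp(7/2)/48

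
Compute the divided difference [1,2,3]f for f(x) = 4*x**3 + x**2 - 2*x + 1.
25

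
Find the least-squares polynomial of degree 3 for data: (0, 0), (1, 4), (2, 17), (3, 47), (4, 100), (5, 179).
11/63 + (-17/378)x + (605/252)x² + (103/108)x³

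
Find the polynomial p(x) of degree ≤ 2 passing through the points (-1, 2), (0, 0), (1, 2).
2*x**2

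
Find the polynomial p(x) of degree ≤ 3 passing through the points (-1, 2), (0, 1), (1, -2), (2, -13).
-x**3 - x**2 - x + 1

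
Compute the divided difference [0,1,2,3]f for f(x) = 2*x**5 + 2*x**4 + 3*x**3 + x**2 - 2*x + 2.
65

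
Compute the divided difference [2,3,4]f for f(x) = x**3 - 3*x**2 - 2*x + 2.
6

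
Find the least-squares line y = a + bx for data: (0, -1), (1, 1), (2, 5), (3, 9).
a = -8/5, b = 17/5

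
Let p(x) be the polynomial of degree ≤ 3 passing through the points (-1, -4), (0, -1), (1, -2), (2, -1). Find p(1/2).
-11/8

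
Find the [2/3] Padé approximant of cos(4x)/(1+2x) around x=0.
(1 - 20*x**2/3)/(8*x**3/3 + 4*x**2/3 + 2*x + 1)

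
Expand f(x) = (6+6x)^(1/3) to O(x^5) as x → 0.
6**(1/3) + 6**(1/3)*x/3 - 6**(1/3)*x**2/9 + 5*6**(1/3)*x**3/81 - 10*6**(1/3)*x**4/243 + O(x**5)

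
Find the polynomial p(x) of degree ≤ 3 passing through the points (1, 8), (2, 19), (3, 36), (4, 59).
3*x**2 + 2*x + 3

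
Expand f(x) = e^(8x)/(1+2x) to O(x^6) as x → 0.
1 + 6*x + 20*x**2 + 136*x**3/3 + 80*x**4 + 1696*x**5/15 + O(x**6)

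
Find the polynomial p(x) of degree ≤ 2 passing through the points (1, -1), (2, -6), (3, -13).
-x**2 - 2*x + 2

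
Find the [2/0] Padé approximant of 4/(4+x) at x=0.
x**2/16 - x/4 + 1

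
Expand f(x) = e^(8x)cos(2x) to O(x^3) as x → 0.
1 + 8*x + 30*x**2 + O(x**3)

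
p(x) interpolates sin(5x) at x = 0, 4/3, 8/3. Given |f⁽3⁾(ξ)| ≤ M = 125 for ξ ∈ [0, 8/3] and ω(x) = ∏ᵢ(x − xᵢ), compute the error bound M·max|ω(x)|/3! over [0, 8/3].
8000*sqrt(3)/729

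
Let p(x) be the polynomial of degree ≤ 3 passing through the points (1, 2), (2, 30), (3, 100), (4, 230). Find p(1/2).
-15/8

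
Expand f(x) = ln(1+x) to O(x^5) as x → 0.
x - x**2/2 + x**3/3 - x**4/4 + O(x**5)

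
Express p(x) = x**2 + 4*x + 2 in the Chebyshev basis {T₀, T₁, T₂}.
(5/2)T₀ + (4)T₁ + (1/2)T₂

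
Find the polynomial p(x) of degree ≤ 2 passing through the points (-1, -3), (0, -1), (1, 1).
2*x - 1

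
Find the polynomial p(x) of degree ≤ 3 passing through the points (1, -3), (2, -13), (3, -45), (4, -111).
-2*x**3 + x**2 + x - 3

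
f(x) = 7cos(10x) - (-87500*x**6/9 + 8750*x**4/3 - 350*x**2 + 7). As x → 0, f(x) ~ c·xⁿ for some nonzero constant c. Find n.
8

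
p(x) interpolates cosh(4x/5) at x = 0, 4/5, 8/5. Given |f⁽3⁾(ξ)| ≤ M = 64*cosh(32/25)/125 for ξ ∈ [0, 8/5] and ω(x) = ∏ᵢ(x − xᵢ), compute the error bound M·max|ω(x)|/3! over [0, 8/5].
4096*sqrt(3)*cosh(32/25)/421875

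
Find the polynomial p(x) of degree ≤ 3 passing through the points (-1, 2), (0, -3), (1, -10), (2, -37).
-3*x**3 - x**2 - 3*x - 3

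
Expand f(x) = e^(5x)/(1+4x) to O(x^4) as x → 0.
1 + x + 17*x**2/2 - 79*x**3/6 + O(x**4)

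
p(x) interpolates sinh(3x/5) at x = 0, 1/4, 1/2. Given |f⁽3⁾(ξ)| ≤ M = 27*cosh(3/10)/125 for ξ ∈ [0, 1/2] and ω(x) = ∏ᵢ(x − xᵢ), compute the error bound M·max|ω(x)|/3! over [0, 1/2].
sqrt(3)*cosh(3/10)/8000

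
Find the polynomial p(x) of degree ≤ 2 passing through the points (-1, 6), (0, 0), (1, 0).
3*x**2 - 3*x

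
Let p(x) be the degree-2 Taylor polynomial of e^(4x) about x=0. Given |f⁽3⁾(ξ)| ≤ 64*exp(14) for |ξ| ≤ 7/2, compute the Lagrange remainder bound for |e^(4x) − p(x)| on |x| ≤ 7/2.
1372*exp(14)/3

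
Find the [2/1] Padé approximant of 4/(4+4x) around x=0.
1/(x + 1)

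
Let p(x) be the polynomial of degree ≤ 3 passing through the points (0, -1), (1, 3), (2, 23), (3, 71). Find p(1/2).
-1/4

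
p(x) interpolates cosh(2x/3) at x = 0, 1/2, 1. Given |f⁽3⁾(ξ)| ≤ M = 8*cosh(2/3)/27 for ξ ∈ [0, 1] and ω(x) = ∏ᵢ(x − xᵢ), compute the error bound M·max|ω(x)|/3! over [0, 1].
sqrt(3)*cosh(2/3)/729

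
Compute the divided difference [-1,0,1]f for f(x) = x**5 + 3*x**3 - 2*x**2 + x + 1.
-2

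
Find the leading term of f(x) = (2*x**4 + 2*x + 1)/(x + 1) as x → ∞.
2*x**3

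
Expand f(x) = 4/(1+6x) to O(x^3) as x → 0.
4 - 24*x + 144*x**2 + O(x**3)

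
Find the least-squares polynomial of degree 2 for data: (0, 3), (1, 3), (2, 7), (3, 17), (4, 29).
101/35 + (-69/35)x + (15/7)x²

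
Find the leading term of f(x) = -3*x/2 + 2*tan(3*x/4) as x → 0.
9*x**3/32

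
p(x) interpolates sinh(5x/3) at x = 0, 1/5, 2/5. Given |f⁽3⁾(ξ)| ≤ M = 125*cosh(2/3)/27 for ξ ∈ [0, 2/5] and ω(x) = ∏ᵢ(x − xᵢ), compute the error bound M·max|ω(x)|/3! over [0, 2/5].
sqrt(3)*cosh(2/3)/729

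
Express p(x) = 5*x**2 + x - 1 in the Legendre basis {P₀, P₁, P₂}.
(2/3)P₀ + P₁ + (10/3)P₂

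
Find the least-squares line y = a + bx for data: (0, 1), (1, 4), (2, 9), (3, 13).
a = 3/5, b = 41/10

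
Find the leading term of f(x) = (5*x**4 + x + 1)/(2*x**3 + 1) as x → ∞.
5*x/2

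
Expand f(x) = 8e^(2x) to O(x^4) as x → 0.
8 + 16*x + 16*x**2 + 32*x**3/3 + O(x**4)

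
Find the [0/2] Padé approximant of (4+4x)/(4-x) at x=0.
1/(5*x**2/4 - 5*x/4 + 1)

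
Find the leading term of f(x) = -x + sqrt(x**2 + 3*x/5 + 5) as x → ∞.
3/10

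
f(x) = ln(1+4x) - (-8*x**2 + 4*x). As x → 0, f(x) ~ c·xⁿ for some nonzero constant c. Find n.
3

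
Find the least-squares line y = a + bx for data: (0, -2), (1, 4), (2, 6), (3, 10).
a = -6/5, b = 19/5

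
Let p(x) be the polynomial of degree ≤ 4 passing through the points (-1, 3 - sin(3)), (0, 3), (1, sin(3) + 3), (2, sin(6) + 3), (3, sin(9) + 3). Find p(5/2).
35*sin(6)/32 - 65*sin(3)/128 + 35*sin(9)/128 + 3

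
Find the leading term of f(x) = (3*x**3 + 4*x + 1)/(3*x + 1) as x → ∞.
x**2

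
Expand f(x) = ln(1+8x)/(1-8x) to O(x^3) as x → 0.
8*x + 32*x**2 + O(x**3)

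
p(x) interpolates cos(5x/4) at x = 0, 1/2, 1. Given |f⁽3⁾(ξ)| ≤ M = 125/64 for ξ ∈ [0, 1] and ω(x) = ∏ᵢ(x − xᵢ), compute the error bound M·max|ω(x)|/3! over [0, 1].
125*sqrt(3)/13824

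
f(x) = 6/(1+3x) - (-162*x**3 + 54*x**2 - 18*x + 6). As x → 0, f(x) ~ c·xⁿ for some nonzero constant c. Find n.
4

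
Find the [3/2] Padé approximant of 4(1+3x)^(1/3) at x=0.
(28*x**3/15 + 84*x**2/5 + 84*x/5 + 4)/(2*x**2 + 16*x/5 + 1)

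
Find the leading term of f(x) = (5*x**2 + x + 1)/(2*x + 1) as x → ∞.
5*x/2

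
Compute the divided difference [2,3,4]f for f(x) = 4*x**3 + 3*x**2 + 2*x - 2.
39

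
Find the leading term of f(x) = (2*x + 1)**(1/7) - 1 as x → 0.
2*x/7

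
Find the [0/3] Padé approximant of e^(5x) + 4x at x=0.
1/(-3149*x**3/6 + 137*x**2/2 - 9*x + 1)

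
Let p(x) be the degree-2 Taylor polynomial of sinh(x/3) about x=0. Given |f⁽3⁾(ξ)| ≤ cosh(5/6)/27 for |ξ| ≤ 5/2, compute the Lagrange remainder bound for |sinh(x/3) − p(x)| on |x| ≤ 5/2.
125*cosh(5/6)/1296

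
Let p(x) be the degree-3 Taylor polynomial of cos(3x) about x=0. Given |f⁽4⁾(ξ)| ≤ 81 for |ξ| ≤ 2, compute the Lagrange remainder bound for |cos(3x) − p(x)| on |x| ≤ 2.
54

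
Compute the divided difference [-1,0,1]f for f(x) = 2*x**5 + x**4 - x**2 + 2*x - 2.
0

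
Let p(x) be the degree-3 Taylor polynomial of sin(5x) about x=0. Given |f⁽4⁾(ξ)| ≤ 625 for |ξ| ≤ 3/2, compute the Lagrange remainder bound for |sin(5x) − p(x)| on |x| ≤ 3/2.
16875/128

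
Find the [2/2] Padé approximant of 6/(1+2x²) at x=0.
6/(2*x**2 + 1)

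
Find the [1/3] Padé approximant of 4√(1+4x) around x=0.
(14*x + 4)/(x**3 - x**2 + 3*x/2 + 1)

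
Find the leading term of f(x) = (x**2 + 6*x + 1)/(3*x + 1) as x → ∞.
x/3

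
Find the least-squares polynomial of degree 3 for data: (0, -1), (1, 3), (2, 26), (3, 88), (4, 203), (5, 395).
-68/63 + (22/27)x + (19/63)x² + (83/27)x³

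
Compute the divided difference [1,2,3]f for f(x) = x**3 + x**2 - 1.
7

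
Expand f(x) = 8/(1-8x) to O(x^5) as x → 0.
8 + 64*x + 512*x**2 + 4096*x**3 + 32768*x**4 + O(x**5)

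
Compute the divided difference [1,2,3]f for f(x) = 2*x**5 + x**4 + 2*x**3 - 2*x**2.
215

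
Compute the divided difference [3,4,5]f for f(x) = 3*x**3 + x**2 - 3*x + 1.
37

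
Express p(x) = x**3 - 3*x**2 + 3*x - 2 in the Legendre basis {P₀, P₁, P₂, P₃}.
(-3)P₀ + (18/5)P₁ + (-2)P₂ + (2/5)P₃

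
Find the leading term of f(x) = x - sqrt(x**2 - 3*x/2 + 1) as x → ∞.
3/4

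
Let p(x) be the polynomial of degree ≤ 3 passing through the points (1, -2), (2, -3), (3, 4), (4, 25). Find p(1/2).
-3/8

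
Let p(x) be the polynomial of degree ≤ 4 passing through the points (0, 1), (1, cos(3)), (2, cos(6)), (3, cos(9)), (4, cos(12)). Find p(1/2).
35*cos(3)/32 - 35*cos(6)/64 + 7*cos(9)/32 - 5*cos(12)/128 + 35/128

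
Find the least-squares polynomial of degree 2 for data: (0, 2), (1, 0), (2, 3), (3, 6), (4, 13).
62/35 + (-82/35)x + (9/7)x²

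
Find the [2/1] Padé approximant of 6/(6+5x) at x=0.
1/(5*x/6 + 1)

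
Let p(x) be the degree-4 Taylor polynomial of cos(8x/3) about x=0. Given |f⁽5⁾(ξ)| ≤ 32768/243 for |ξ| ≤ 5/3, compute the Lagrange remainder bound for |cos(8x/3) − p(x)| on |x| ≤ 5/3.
2560000/177147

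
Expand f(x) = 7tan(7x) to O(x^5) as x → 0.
49*x + 2401*x**3/3 + O(x**5)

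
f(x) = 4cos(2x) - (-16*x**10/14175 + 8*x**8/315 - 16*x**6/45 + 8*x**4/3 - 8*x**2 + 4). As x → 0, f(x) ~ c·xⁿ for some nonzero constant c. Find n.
12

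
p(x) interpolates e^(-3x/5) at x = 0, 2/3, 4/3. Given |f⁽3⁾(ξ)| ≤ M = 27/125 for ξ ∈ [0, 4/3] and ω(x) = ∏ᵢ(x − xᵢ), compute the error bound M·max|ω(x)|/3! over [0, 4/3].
8*sqrt(3)/3375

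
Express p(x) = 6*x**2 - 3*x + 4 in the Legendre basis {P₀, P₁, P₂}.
(6)P₀ + (-3)P₁ + (4)P₂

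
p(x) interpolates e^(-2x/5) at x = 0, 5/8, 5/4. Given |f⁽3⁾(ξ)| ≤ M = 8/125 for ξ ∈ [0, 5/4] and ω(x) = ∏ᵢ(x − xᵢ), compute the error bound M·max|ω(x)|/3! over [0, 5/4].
sqrt(3)/1728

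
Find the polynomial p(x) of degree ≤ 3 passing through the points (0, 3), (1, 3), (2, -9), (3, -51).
-3*x**3 + 3*x**2 + 3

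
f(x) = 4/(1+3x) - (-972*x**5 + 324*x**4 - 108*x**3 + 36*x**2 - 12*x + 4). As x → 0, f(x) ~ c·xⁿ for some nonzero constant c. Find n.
6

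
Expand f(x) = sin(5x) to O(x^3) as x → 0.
5*x + O(x**3)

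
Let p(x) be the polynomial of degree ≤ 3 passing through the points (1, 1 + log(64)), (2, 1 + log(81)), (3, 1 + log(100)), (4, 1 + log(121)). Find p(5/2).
-log(11)/8 - 3*log(2)/8 + 1 + 9*log(3)/4 + 9*log(10)/8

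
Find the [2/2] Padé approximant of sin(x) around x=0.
x/(x**2/6 + 1)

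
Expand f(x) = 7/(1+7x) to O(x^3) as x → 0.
7 - 49*x + 343*x**2 + O(x**3)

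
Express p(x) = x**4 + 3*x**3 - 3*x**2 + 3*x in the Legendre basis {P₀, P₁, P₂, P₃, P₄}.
(-4/5)P₀ + (24/5)P₁ + (-10/7)P₂ + (6/5)P₃ + (8/35)P₄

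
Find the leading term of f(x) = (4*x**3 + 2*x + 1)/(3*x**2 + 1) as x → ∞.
4*x/3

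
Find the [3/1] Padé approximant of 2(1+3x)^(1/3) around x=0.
(-2*x**3/3 + 2*x**2 + 6*x + 2)/(2*x + 1)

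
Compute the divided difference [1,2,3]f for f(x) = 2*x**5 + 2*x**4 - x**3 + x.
224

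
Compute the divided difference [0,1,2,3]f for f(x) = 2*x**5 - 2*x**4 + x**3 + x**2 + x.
39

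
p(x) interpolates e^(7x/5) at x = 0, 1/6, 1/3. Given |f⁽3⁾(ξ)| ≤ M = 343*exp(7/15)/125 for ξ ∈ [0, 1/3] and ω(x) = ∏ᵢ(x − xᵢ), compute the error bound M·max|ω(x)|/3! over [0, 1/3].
343*sqrt(3)*exp(7/15)/729000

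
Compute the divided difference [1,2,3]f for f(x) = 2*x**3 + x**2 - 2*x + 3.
13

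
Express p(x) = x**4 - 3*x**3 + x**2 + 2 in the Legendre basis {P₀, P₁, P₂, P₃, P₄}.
(38/15)P₀ + (-9/5)P₁ + (26/21)P₂ + (-6/5)P₃ + (8/35)P₄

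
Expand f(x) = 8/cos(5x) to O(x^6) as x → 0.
8 + 100*x**2 + 3125*x**4/3 + O(x**6)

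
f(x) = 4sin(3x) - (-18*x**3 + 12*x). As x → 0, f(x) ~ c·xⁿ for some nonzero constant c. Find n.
5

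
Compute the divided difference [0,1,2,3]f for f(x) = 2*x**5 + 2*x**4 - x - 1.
62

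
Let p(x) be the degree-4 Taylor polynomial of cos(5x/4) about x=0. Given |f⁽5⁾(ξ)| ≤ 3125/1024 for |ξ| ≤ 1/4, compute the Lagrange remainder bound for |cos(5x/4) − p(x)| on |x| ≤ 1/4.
625/25165824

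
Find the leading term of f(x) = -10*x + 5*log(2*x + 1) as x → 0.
-10*x**2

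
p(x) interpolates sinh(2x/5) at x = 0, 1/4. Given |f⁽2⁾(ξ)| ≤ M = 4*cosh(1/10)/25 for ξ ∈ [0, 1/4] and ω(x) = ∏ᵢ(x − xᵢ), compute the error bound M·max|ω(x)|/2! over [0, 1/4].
cosh(1/10)/800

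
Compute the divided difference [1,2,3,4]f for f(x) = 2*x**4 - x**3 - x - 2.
19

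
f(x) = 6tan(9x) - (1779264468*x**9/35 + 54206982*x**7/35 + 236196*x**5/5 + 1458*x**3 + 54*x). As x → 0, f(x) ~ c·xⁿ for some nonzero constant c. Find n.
11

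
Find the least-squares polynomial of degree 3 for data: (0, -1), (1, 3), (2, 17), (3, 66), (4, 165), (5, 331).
-2/3 + (239/126)x + (-50/21)x² + (55/18)x³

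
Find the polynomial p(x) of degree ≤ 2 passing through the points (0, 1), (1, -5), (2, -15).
-2*x**2 - 4*x + 1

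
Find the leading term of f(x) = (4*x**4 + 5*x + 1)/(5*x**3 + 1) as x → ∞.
4*x/5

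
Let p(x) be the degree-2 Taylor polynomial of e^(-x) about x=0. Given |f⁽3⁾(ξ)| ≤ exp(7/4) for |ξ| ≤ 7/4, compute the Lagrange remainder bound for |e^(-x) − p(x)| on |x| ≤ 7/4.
343*exp(7/4)/384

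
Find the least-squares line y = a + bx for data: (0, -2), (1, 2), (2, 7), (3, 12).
a = -23/10, b = 47/10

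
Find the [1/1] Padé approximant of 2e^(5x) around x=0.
(5*x + 2)/(1 - 5*x/2)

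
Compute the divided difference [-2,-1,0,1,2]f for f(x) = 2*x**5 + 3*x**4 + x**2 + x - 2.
3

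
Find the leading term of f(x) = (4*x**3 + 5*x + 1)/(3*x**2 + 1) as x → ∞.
4*x/3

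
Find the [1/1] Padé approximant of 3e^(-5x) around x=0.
(3 - 15*x/2)/(5*x/2 + 1)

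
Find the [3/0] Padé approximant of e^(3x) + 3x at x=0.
9*x**3/2 + 9*x**2/2 + 6*x + 1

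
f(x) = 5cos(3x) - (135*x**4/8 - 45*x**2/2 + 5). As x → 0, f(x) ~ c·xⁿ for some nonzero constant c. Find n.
6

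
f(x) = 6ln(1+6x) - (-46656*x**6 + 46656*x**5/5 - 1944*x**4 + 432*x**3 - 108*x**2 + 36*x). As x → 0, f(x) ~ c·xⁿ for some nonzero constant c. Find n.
7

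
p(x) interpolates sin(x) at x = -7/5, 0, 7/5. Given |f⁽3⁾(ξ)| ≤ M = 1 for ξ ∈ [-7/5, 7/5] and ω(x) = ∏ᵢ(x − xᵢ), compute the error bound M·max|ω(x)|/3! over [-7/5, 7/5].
343*sqrt(3)/3375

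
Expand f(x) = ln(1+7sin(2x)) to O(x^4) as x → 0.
14*x - 98*x**2 + 2716*x**3/3 + O(x**4)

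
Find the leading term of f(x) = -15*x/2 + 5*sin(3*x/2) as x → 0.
-45*x**3/16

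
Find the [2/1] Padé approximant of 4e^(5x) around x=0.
(50*x**2/3 + 40*x/3 + 4)/(1 - 5*x/3)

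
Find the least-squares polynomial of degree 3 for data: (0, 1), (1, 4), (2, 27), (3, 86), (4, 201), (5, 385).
67/63 + (-583/378)x + (391/252)x² + (305/108)x³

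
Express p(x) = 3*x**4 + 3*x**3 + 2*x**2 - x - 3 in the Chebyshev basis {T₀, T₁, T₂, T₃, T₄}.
(-7/8)T₀ + (5/4)T₁ + (5/2)T₂ + (3/4)T₃ + (3/8)T₄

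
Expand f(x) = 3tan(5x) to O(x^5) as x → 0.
15*x + 125*x**3 + O(x**5)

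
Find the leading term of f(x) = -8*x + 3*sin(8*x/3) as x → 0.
-256*x**3/27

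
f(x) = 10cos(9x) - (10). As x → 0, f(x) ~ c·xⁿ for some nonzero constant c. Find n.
2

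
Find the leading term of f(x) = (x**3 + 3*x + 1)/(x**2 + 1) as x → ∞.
x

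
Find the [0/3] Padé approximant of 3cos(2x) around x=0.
3/(2*x**2 + 1)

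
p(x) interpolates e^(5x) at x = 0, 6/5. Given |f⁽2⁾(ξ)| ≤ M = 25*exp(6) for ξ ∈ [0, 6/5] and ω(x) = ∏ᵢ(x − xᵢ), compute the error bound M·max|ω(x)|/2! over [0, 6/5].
9*exp(6)/2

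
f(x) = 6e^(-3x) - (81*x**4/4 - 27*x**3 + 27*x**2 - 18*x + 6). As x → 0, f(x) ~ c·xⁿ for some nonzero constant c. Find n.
5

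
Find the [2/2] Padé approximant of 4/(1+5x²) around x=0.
4/(5*x**2 + 1)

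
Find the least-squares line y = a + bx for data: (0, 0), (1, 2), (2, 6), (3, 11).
a = -4/5, b = 37/10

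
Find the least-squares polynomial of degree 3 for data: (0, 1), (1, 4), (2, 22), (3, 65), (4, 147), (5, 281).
55/63 + (178/189)x + (127/252)x² + (227/108)x³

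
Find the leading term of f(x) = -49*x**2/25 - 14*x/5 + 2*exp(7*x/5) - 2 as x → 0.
343*x**3/375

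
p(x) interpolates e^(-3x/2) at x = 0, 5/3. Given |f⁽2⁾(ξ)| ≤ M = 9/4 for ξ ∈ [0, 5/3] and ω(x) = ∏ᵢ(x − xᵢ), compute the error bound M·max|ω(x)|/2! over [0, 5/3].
25/32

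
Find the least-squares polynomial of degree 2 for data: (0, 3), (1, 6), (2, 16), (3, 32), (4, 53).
14/5 + (3/5)x + (3)x²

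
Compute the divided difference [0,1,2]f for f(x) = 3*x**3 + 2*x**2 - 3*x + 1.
11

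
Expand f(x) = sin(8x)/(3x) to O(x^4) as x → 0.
8/3 - 256*x**2/9 + O(x**4)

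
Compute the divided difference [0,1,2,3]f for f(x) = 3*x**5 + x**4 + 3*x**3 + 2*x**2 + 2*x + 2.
84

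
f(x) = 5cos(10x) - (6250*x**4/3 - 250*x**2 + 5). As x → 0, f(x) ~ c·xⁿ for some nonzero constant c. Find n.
6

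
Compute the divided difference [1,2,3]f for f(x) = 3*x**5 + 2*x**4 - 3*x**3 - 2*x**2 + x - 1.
300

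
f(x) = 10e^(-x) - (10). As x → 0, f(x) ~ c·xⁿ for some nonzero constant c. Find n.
1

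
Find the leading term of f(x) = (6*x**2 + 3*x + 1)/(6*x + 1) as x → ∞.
x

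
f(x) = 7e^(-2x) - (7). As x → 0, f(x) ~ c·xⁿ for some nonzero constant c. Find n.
1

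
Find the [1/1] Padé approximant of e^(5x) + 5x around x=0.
(35*x/4 + 1)/(1 - 5*x/4)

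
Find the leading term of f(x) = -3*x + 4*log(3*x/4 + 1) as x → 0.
-9*x**2/8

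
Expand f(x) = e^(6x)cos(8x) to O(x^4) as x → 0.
1 + 6*x - 14*x**2 - 156*x**3 + O(x**4)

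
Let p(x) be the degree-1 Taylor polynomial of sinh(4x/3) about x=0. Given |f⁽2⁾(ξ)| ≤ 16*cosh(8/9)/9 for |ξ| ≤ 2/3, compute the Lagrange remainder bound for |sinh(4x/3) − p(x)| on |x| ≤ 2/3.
32*cosh(8/9)/81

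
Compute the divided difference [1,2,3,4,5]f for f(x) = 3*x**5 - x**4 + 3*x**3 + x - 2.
44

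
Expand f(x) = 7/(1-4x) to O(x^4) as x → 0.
7 + 28*x + 112*x**2 + 448*x**3 + O(x**4)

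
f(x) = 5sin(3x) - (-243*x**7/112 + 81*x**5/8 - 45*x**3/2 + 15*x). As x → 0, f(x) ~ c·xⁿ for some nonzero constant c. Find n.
9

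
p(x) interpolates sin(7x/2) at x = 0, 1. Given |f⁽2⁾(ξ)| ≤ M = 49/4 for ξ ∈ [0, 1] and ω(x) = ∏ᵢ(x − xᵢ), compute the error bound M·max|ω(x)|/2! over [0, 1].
49/32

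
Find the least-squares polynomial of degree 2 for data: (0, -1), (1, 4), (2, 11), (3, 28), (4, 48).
-24/35 + (27/35)x + (20/7)x²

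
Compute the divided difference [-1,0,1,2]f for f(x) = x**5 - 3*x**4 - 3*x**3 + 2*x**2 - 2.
-4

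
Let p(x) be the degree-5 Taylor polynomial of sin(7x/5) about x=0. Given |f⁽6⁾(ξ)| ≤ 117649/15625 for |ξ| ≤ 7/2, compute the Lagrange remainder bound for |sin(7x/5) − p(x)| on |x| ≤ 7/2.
13841287201/720000000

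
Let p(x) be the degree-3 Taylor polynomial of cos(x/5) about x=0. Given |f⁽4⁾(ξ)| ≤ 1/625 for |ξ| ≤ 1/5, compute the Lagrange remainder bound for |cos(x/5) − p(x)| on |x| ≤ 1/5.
1/9375000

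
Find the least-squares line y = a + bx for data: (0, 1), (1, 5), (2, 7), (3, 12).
a = 1, b = 7/2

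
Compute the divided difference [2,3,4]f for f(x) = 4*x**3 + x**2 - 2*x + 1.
37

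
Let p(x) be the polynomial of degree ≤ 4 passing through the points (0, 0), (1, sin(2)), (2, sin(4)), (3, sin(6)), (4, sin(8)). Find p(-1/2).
-105*sin(2)/32 + 189*sin(4)/64 + 35*sin(8)/128 - 45*sin(6)/32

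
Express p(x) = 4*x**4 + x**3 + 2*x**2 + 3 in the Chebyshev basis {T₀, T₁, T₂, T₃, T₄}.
(11/2)T₀ + (3/4)T₁ + (3)T₂ + (1/4)T₃ + (1/2)T₄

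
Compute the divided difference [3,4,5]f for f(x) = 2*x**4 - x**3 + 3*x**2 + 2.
185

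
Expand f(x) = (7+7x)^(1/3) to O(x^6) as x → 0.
7**(1/3) + 7**(1/3)*x/3 - 7**(1/3)*x**2/9 + 5*7**(1/3)*x**3/81 - 10*7**(1/3)*x**4/243 + 22*7**(1/3)*x**5/729 + O(x**6)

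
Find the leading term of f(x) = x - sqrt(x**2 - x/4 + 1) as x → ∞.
1/8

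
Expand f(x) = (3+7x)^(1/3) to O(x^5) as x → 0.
3**(1/3) + 7*3**(1/3)*x/9 - 49*3**(1/3)*x**2/81 + 1715*3**(1/3)*x**3/2187 - 24010*3**(1/3)*x**4/19683 + O(x**5)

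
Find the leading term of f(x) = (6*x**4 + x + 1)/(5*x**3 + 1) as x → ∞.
6*x/5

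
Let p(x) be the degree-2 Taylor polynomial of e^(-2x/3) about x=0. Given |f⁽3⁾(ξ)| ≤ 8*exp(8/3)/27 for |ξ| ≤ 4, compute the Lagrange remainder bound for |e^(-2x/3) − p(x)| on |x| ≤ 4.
256*exp(8/3)/81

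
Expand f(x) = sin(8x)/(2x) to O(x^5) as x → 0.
4 - 128*x**2/3 + 2048*x**4/15 + O(x**5)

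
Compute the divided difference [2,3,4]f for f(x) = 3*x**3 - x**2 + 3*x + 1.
26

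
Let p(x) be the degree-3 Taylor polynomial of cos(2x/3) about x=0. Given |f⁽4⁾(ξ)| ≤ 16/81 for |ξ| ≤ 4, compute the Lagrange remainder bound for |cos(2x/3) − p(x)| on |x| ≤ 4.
512/243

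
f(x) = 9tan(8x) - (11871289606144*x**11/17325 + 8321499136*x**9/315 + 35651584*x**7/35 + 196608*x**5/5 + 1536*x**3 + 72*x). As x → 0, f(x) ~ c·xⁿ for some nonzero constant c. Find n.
13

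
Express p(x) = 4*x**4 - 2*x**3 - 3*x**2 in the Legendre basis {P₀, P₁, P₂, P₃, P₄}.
(-1/5)P₀ + (-6/5)P₁ + (2/7)P₂ + (-4/5)P₃ + (32/35)P₄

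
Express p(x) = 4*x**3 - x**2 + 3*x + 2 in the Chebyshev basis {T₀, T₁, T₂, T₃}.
(3/2)T₀ + (6)T₁ + (-1/2)T₂ + T₃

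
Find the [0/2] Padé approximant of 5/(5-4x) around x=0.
1/(1 - 4*x/5)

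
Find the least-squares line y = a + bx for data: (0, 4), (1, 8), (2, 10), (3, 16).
a = 19/5, b = 19/5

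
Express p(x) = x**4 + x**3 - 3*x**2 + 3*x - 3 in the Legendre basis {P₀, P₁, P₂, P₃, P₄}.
(-19/5)P₀ + (18/5)P₁ + (-10/7)P₂ + (2/5)P₃ + (8/35)P₄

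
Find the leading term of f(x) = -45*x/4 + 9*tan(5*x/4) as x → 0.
375*x**3/64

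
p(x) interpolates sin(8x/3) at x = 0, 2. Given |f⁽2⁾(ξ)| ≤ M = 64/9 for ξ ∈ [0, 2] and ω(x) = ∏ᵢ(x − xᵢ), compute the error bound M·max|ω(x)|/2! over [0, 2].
32/9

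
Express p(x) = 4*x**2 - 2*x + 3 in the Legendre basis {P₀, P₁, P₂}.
(13/3)P₀ + (-2)P₁ + (8/3)P₂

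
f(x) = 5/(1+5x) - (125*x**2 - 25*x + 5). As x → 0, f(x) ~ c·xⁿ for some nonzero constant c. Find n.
3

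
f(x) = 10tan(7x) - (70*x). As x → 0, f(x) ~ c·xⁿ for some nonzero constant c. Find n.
3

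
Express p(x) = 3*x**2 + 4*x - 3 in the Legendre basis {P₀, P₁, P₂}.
(-2)P₀ + (4)P₁ + (2)P₂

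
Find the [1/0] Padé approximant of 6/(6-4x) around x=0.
2*x/3 + 1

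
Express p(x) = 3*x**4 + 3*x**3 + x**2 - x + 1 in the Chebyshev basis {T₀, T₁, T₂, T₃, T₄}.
(21/8)T₀ + (5/4)T₁ + (2)T₂ + (3/4)T₃ + (3/8)T₄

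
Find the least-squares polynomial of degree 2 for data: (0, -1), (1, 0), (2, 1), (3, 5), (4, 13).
-4/7 + (-109/70)x + (17/14)x²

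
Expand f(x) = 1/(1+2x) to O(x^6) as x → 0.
1 - 2*x + 4*x**2 - 8*x**3 + 16*x**4 - 32*x**5 + O(x**6)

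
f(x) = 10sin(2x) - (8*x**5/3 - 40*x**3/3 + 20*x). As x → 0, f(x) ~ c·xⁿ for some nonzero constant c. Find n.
7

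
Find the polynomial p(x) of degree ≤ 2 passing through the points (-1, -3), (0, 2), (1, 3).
-2*x**2 + 3*x + 2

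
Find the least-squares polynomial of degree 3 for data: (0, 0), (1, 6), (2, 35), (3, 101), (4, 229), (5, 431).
-1/42 + (397/252)x + (139/84)x² + (55/18)x³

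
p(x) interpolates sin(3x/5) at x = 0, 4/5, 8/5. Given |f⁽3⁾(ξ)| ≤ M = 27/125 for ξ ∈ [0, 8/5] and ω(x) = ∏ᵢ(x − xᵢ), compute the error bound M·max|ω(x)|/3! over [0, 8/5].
64*sqrt(3)/15625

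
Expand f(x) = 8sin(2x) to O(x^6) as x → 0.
16*x - 32*x**3/3 + 32*x**5/15 + O(x**6)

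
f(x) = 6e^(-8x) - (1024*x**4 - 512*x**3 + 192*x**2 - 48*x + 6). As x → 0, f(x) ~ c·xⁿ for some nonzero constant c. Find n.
5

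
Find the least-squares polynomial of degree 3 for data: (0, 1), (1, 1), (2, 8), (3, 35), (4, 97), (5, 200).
76/63 + (-349/378)x + (-65/36)x² + (215/108)x³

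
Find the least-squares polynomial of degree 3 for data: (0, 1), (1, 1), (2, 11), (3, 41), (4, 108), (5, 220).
127/126 + (-283/756)x + (-409/252)x² + (113/54)x³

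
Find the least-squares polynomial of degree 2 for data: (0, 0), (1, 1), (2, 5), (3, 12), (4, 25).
9/35 + (-113/70)x + (27/14)x²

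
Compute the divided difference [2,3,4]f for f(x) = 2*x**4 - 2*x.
110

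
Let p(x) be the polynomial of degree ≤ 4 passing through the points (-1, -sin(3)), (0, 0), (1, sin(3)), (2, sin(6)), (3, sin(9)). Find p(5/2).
35*sin(6)/32 - 65*sin(3)/128 + 35*sin(9)/128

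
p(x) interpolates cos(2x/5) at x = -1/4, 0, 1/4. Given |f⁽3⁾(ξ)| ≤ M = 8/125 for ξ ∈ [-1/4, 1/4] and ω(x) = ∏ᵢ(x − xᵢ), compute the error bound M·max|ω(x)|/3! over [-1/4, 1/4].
sqrt(3)/27000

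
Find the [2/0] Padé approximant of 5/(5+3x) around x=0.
9*x**2/25 - 3*x/5 + 1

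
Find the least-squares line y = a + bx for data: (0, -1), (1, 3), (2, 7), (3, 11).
a = -1, b = 4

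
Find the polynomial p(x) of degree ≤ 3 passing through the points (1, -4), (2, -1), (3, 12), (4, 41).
x**3 - x**2 - x - 3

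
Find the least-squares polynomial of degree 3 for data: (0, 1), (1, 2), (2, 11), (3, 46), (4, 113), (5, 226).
11/9 + (-316/189)x + (-19/63)x² + (52/27)x³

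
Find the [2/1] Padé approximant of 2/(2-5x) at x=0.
1/(1 - 5*x/2)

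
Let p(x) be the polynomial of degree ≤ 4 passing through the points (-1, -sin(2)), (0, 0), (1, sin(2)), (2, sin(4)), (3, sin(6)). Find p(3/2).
15*sin(4)/32 - 5*sin(6)/128 + 87*sin(2)/128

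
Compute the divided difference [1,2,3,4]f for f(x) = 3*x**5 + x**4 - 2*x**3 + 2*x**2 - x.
203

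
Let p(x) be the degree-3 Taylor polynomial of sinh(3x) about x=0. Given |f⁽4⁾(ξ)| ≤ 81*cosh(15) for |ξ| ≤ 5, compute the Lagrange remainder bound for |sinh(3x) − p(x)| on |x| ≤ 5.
16875*cosh(15)/8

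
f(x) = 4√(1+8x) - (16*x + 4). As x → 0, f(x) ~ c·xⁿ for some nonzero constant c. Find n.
2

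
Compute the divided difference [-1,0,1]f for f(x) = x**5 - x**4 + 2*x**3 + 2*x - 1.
-1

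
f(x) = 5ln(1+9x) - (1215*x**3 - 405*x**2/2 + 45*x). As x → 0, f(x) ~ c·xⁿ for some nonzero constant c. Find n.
4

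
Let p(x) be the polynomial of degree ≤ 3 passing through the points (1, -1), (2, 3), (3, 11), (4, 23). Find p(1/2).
-3/2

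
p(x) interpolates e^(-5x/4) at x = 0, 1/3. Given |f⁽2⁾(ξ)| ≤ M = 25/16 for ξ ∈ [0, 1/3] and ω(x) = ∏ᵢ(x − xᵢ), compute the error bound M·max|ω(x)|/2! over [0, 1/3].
25/1152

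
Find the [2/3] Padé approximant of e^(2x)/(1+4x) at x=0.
(13*x**2/37 + 188*x/185 + 1)/(706*x**3/555 - 669*x**2/185 + 558*x/185 + 1)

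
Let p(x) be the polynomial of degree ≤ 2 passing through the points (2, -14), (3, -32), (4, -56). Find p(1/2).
7/4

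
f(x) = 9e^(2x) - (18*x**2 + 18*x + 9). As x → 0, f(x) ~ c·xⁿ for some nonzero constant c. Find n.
3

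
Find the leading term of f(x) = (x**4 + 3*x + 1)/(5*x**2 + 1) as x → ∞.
x**2/5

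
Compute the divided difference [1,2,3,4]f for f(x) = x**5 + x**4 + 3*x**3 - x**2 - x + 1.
78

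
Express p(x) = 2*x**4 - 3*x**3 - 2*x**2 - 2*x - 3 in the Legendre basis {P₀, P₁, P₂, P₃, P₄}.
(-49/15)P₀ + (-19/5)P₁ + (-4/21)P₂ + (-6/5)P₃ + (16/35)P₄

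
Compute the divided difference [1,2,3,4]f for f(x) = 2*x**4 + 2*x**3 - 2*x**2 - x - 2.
22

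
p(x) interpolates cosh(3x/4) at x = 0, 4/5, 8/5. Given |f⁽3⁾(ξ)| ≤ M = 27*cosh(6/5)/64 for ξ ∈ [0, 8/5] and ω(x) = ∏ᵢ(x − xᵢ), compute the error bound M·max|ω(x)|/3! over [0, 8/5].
sqrt(3)*cosh(6/5)/125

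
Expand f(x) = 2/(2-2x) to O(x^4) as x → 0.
1 + x + x**2 + x**3 + O(x**4)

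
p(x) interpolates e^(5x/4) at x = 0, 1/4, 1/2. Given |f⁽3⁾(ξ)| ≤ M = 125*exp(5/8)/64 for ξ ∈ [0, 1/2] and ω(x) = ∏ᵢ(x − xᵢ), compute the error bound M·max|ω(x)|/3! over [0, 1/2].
125*sqrt(3)*exp(5/8)/110592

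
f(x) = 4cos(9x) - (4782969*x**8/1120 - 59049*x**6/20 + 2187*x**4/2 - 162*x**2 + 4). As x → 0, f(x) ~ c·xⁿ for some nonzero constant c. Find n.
10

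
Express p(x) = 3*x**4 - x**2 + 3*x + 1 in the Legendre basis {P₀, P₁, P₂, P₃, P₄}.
(19/15)P₀ + (3)P₁ + (22/21)P₂ + (24/35)P₄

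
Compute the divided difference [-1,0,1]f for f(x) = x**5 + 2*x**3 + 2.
0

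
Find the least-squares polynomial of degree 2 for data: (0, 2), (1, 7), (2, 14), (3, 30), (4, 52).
89/35 + (1/70)x + (43/14)x²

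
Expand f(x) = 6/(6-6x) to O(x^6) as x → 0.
1 + x + x**2 + x**3 + x**4 + x**5 + O(x**6)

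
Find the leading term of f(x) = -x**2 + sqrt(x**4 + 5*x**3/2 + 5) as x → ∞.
5*x/4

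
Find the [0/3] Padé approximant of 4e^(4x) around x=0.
4/(-32*x**3/3 + 8*x**2 - 4*x + 1)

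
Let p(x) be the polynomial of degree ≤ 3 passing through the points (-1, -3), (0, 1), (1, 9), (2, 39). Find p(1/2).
27/8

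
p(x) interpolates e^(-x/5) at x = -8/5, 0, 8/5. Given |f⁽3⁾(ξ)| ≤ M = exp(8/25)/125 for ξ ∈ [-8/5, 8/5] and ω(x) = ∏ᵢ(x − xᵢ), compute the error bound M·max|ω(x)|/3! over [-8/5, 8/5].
512*sqrt(3)*exp(8/25)/421875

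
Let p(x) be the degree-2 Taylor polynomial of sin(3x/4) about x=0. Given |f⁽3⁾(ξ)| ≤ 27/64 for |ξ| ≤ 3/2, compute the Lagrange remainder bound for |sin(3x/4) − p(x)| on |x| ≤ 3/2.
243/1024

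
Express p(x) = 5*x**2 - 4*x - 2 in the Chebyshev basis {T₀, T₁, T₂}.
(1/2)T₀ + (-4)T₁ + (5/2)T₂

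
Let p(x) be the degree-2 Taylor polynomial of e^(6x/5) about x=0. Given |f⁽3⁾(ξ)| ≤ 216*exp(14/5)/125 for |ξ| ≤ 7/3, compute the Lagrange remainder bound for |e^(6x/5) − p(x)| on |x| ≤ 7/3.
1372*exp(14/5)/375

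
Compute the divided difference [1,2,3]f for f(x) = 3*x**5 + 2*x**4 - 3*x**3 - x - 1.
302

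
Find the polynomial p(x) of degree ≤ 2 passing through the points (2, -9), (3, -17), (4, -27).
-x**2 - 3*x + 1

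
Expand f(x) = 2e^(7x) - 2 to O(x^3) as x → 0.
14*x + 49*x**2 + O(x**3)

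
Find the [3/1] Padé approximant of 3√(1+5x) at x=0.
(-375*x**3/64 + 225*x**2/16 + 135*x/8 + 3)/(25*x/8 + 1)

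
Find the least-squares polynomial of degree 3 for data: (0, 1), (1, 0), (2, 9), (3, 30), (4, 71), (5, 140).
16/21 + (-211/126)x + (13/21)x² + (19/18)x³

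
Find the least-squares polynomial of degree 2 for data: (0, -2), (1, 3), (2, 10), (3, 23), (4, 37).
-69/35 + (103/35)x + (12/7)x²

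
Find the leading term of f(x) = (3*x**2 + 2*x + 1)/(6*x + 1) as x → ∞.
x/2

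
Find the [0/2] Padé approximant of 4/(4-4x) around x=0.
1/(1 - x)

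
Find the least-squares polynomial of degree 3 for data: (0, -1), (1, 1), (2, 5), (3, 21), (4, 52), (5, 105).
-107/126 + (1049/756)x + (-137/126)x² + (109/108)x³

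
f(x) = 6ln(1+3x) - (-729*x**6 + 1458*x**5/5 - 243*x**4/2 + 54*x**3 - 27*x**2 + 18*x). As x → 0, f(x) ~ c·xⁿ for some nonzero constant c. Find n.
7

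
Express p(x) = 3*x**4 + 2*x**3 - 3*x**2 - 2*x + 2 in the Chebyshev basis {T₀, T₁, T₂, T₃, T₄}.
(13/8)T₀ + (-1/2)T₁ + (1/2)T₃ + (3/8)T₄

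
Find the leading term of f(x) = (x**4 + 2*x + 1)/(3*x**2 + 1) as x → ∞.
x**2/3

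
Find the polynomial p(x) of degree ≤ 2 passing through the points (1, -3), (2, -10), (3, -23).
-3*x**2 + 2*x - 2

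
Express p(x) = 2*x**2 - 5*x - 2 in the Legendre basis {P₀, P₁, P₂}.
(-4/3)P₀ + (-5)P₁ + (4/3)P₂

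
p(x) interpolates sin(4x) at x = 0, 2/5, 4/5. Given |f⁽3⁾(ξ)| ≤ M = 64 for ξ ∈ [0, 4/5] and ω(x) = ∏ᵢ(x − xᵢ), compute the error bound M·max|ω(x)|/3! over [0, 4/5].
512*sqrt(3)/3375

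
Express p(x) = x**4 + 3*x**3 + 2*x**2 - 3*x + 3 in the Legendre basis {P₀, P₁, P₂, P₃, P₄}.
(58/15)P₀ + (-6/5)P₁ + (40/21)P₂ + (6/5)P₃ + (8/35)P₄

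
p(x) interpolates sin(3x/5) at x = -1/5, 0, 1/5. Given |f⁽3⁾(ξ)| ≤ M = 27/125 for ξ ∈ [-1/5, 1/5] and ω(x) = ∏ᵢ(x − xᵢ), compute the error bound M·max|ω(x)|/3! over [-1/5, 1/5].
sqrt(3)/15625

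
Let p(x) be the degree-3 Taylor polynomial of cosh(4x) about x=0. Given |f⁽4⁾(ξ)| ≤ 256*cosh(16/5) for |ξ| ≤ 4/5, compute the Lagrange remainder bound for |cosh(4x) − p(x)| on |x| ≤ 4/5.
8192*cosh(16/5)/1875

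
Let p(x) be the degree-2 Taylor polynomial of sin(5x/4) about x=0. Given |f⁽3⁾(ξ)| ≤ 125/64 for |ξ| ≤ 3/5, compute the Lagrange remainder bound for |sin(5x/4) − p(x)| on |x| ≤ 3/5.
9/128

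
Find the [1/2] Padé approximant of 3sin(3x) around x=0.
9*x/(3*x**2/2 + 1)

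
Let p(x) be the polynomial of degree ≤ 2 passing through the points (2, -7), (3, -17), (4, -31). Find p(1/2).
1/2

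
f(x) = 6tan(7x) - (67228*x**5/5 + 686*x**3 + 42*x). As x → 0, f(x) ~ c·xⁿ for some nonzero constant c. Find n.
7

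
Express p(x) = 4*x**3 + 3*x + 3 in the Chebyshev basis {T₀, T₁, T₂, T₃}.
(3)T₀ + (6)T₁ + T₃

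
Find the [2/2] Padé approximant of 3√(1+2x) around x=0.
(15*x**2/4 + 15*x/2 + 3)/(x**2/4 + 3*x/2 + 1)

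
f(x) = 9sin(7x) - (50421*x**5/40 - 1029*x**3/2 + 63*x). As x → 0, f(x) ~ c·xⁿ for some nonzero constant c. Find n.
7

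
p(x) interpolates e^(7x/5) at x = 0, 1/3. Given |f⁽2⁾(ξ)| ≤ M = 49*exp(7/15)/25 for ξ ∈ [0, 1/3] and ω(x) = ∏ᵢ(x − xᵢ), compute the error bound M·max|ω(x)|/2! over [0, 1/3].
49*exp(7/15)/1800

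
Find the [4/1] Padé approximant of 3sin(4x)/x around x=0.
128*x**4/5 - 32*x**2 + 12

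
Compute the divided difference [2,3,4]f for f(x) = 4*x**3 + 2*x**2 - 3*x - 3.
38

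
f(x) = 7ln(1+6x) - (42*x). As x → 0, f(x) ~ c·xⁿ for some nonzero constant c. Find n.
2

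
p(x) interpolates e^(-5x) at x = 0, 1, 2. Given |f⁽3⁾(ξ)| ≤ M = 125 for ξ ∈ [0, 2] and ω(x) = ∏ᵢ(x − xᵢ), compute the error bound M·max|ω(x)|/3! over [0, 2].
125*sqrt(3)/27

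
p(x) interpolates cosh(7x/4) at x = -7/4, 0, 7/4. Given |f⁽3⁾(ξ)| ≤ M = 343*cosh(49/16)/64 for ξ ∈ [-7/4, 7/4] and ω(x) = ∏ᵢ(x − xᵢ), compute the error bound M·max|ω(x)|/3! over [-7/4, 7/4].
117649*sqrt(3)*cosh(49/16)/110592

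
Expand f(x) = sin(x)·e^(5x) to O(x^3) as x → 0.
x + 5*x**2 + O(x**3)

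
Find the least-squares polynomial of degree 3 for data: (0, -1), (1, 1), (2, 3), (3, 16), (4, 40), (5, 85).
-37/42 + (571/252)x + (-79/42)x² + (35/36)x³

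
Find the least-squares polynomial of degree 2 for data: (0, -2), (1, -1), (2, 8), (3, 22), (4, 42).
-79/35 + (-83/70)x + (43/14)x²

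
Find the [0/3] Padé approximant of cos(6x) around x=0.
1/(18*x**2 + 1)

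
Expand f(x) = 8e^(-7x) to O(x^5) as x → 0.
8 - 56*x + 196*x**2 - 1372*x**3/3 + 2401*x**4/3 + O(x**5)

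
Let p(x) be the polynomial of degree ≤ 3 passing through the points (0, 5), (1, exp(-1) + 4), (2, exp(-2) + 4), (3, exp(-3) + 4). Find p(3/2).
(-1 + 9*e + 9*exp(2) + 63*exp(3))*exp(-3)/16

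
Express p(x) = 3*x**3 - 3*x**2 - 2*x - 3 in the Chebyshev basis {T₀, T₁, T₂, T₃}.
(-9/2)T₀ + (1/4)T₁ + (-3/2)T₂ + (3/4)T₃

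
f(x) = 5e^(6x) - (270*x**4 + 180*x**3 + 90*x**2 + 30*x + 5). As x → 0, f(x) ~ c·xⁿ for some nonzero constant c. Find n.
5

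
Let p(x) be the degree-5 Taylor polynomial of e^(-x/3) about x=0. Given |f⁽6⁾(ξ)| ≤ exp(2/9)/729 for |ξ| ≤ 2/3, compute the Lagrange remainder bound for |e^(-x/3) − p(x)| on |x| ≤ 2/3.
4*exp(2/9)/23914845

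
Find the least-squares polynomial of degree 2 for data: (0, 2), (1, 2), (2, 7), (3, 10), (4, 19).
66/35 + (-13/35)x + (8/7)x²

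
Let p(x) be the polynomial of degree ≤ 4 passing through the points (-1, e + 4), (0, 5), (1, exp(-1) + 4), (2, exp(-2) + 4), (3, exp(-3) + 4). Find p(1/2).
(-20*e + 3 + 90*exp(2) + (572 - 5*e)*exp(3))*exp(-3)/128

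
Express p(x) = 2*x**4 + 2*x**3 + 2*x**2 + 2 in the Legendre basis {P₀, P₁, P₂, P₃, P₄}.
(46/15)P₀ + (6/5)P₁ + (52/21)P₂ + (4/5)P₃ + (16/35)P₄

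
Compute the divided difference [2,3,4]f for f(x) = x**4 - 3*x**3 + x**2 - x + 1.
29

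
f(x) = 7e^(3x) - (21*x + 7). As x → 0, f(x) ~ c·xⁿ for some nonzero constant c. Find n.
2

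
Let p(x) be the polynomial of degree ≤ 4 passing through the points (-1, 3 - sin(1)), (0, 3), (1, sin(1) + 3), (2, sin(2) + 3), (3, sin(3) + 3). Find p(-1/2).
-105*sin(1)/128 - 5*sin(3)/128 + 7*sin(2)/32 + 3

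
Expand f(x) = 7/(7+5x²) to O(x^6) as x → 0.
1 - 5*x**2/7 + 25*x**4/49 + O(x**6)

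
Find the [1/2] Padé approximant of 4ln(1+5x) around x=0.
20*x/(-25*x**2/12 + 5*x/2 + 1)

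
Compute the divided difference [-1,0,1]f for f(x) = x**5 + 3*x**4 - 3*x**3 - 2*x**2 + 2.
1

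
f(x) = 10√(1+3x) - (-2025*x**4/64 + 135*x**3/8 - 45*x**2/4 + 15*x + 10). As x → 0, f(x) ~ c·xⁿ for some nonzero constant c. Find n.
5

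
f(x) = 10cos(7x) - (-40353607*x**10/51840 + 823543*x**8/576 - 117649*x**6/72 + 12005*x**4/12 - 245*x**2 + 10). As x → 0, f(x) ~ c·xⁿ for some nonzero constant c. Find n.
12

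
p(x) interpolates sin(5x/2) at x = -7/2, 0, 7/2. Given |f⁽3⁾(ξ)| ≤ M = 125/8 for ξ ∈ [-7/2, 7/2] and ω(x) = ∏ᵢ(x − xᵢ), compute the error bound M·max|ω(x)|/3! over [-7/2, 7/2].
42875*sqrt(3)/1728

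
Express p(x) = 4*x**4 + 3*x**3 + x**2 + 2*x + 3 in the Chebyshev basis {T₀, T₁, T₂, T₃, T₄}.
(5)T₀ + (17/4)T₁ + (5/2)T₂ + (3/4)T₃ + (1/2)T₄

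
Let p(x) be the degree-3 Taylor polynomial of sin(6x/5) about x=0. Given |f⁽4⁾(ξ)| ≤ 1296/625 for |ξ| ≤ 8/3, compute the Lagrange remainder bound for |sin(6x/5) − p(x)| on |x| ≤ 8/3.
8192/1875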